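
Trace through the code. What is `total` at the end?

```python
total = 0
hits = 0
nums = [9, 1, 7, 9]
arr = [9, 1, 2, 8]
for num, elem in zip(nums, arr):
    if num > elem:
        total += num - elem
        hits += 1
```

Let's trace through this code step by step.

Initialize: total = 0
Initialize: hits = 0
Initialize: nums = [9, 1, 7, 9]
Initialize: arr = [9, 1, 2, 8]
Entering loop: for num, elem in zip(nums, arr):

After execution: total = 6
6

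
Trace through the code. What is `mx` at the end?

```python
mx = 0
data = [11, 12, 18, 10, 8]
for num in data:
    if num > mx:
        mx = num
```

Let's trace through this code step by step.

Initialize: mx = 0
Initialize: data = [11, 12, 18, 10, 8]
Entering loop: for num in data:

After execution: mx = 18
18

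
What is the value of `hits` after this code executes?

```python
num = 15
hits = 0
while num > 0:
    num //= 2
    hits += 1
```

Let's trace through this code step by step.

Initialize: num = 15
Initialize: hits = 0
Entering loop: while num > 0:

After execution: hits = 4
4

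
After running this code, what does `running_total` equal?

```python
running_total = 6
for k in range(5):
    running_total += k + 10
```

Let's trace through this code step by step.

Initialize: running_total = 6
Entering loop: for k in range(5):

After execution: running_total = 66
66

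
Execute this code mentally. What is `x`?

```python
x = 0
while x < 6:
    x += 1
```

Let's trace through this code step by step.

Initialize: x = 0
Entering loop: while x < 6:

After execution: x = 6
6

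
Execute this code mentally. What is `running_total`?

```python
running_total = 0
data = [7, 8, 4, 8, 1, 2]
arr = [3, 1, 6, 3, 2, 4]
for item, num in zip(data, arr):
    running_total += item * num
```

Let's trace through this code step by step.

Initialize: running_total = 0
Initialize: data = [7, 8, 4, 8, 1, 2]
Initialize: arr = [3, 1, 6, 3, 2, 4]
Entering loop: for item, num in zip(data, arr):

After execution: running_total = 87
87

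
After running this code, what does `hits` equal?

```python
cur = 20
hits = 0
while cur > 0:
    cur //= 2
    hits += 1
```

Let's trace through this code step by step.

Initialize: cur = 20
Initialize: hits = 0
Entering loop: while cur > 0:

After execution: hits = 5
5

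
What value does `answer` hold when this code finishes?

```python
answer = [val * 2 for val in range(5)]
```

Let's trace through this code step by step.

Initialize: answer = [val * 2 for val in range(5)]

After execution: answer = [0, 2, 4, 6, 8]
[0, 2, 4, 6, 8]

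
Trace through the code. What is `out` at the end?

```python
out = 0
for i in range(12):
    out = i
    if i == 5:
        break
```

Let's trace through this code step by step.

Initialize: out = 0
Entering loop: for i in range(12):

After execution: out = 5
5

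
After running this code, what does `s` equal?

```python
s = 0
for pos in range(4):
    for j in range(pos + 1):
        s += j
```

Let's trace through this code step by step.

Initialize: s = 0
Entering loop: for pos in range(4):

After execution: s = 10
10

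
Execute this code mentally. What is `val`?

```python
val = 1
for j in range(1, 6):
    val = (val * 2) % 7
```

Let's trace through this code step by step.

Initialize: val = 1
Entering loop: for j in range(1, 6):

After execution: val = 4
4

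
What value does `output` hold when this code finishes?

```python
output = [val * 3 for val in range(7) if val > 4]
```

Let's trace through this code step by step.

Initialize: output = [val * 3 for val in range(7) if val > 4]

After execution: output = [15, 18]
[15, 18]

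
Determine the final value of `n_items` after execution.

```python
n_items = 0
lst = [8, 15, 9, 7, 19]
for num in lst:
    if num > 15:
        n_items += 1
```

Let's trace through this code step by step.

Initialize: n_items = 0
Initialize: lst = [8, 15, 9, 7, 19]
Entering loop: for num in lst:

After execution: n_items = 1
1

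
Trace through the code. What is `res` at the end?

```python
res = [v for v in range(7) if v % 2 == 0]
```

Let's trace through this code step by step.

Initialize: res = [v for v in range(7) if v % 2 == 0]

After execution: res = [0, 2, 4, 6]
[0, 2, 4, 6]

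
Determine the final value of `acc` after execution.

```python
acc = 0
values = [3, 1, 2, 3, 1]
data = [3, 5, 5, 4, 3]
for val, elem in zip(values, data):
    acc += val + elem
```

Let's trace through this code step by step.

Initialize: acc = 0
Initialize: values = [3, 1, 2, 3, 1]
Initialize: data = [3, 5, 5, 4, 3]
Entering loop: for val, elem in zip(values, data):

After execution: acc = 30
30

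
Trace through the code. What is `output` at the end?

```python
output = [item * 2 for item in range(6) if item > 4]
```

Let's trace through this code step by step.

Initialize: output = [item * 2 for item in range(6) if item > 4]

After execution: output = [10]
[10]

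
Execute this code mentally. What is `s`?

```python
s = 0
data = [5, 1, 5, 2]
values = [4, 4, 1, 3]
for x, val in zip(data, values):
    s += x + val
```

Let's trace through this code step by step.

Initialize: s = 0
Initialize: data = [5, 1, 5, 2]
Initialize: values = [4, 4, 1, 3]
Entering loop: for x, val in zip(data, values):

After execution: s = 25
25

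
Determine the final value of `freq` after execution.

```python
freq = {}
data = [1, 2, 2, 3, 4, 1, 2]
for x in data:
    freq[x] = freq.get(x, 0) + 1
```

Let's trace through this code step by step.

Initialize: freq = {}
Initialize: data = [1, 2, 2, 3, 4, 1, 2]
Entering loop: for x in data:

After execution: freq = {1: 2, 2: 3, 3: 1, 4: 1}
{1: 2, 2: 3, 3: 1, 4: 1}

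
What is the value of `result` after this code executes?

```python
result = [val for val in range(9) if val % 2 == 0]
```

Let's trace through this code step by step.

Initialize: result = [val for val in range(9) if val % 2 == 0]

After execution: result = [0, 2, 4, 6, 8]
[0, 2, 4, 6, 8]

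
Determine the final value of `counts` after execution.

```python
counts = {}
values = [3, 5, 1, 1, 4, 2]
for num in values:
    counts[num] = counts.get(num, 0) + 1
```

Let's trace through this code step by step.

Initialize: counts = {}
Initialize: values = [3, 5, 1, 1, 4, 2]
Entering loop: for num in values:

After execution: counts = {3: 1, 5: 1, 1: 2, 4: 1, 2: 1}
{3: 1, 5: 1, 1: 2, 4: 1, 2: 1}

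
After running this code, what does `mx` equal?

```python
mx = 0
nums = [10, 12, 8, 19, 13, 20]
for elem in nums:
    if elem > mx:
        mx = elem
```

Let's trace through this code step by step.

Initialize: mx = 0
Initialize: nums = [10, 12, 8, 19, 13, 20]
Entering loop: for elem in nums:

After execution: mx = 20
20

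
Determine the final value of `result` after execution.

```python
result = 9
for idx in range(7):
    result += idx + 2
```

Let's trace through this code step by step.

Initialize: result = 9
Entering loop: for idx in range(7):

After execution: result = 44
44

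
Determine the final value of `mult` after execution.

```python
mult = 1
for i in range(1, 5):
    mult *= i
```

Let's trace through this code step by step.

Initialize: mult = 1
Entering loop: for i in range(1, 5):

After execution: mult = 24
24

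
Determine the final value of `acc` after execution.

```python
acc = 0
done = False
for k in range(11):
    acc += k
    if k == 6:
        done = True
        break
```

Let's trace through this code step by step.

Initialize: acc = 0
Initialize: done = False
Entering loop: for k in range(11):

After execution: acc = 21
21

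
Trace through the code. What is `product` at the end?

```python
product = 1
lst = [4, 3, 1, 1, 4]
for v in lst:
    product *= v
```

Let's trace through this code step by step.

Initialize: product = 1
Initialize: lst = [4, 3, 1, 1, 4]
Entering loop: for v in lst:

After execution: product = 48
48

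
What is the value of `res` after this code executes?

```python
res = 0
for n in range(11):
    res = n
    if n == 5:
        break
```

Let's trace through this code step by step.

Initialize: res = 0
Entering loop: for n in range(11):

After execution: res = 5
5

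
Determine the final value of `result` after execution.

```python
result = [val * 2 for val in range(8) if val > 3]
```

Let's trace through this code step by step.

Initialize: result = [val * 2 for val in range(8) if val > 3]

After execution: result = [8, 10, 12, 14]
[8, 10, 12, 14]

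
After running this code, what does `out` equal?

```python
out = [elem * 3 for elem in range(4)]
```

Let's trace through this code step by step.

Initialize: out = [elem * 3 for elem in range(4)]

After execution: out = [0, 3, 6, 9]
[0, 3, 6, 9]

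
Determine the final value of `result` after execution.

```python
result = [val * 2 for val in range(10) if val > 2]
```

Let's trace through this code step by step.

Initialize: result = [val * 2 for val in range(10) if val > 2]

After execution: result = [6, 8, 10, 12, 14, 16, 18]
[6, 8, 10, 12, 14, 16, 18]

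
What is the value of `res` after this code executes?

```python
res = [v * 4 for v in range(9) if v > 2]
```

Let's trace through this code step by step.

Initialize: res = [v * 4 for v in range(9) if v > 2]

After execution: res = [12, 16, 20, 24, 28, 32]
[12, 16, 20, 24, 28, 32]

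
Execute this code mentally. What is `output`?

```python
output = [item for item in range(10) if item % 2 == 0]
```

Let's trace through this code step by step.

Initialize: output = [item for item in range(10) if item % 2 == 0]

After execution: output = [0, 2, 4, 6, 8]
[0, 2, 4, 6, 8]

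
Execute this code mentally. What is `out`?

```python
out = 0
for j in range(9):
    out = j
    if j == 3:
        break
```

Let's trace through this code step by step.

Initialize: out = 0
Entering loop: for j in range(9):

After execution: out = 3
3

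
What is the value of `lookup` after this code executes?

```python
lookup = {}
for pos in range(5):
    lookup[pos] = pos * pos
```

Let's trace through this code step by step.

Initialize: lookup = {}
Entering loop: for pos in range(5):

After execution: lookup = {0: 0, 1: 1, 2: 4, 3: 9, 4: 16}
{0: 0, 1: 1, 2: 4, 3: 9, 4: 16}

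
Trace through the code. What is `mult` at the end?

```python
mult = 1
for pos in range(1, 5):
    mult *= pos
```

Let's trace through this code step by step.

Initialize: mult = 1
Entering loop: for pos in range(1, 5):

After execution: mult = 24
24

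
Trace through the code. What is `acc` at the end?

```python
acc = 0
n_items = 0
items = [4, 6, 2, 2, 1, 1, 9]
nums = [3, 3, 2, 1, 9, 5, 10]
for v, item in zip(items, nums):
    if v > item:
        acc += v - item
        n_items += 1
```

Let's trace through this code step by step.

Initialize: acc = 0
Initialize: n_items = 0
Initialize: items = [4, 6, 2, 2, 1, 1, 9]
Initialize: nums = [3, 3, 2, 1, 9, 5, 10]
Entering loop: for v, item in zip(items, nums):

After execution: acc = 5
5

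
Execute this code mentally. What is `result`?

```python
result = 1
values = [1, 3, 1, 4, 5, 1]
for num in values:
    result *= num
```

Let's trace through this code step by step.

Initialize: result = 1
Initialize: values = [1, 3, 1, 4, 5, 1]
Entering loop: for num in values:

After execution: result = 60
60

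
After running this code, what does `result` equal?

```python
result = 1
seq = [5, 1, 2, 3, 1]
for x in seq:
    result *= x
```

Let's trace through this code step by step.

Initialize: result = 1
Initialize: seq = [5, 1, 2, 3, 1]
Entering loop: for x in seq:

After execution: result = 30
30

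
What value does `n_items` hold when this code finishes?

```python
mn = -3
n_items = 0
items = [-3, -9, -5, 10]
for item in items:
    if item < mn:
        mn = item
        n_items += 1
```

Let's trace through this code step by step.

Initialize: mn = -3
Initialize: n_items = 0
Initialize: items = [-3, -9, -5, 10]
Entering loop: for item in items:

After execution: n_items = 1
1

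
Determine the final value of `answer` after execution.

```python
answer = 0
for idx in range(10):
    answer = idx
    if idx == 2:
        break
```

Let's trace through this code step by step.

Initialize: answer = 0
Entering loop: for idx in range(10):

After execution: answer = 2
2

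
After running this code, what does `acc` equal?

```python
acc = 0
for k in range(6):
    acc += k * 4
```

Let's trace through this code step by step.

Initialize: acc = 0
Entering loop: for k in range(6):

After execution: acc = 60
60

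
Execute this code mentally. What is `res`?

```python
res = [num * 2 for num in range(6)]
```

Let's trace through this code step by step.

Initialize: res = [num * 2 for num in range(6)]

After execution: res = [0, 2, 4, 6, 8, 10]
[0, 2, 4, 6, 8, 10]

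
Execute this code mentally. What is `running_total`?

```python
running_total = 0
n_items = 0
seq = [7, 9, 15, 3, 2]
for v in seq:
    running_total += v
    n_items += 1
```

Let's trace through this code step by step.

Initialize: running_total = 0
Initialize: n_items = 0
Initialize: seq = [7, 9, 15, 3, 2]
Entering loop: for v in seq:

After execution: running_total = 36
36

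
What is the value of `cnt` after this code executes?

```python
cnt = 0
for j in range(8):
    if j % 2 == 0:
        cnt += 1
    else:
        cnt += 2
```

Let's trace through this code step by step.

Initialize: cnt = 0
Entering loop: for j in range(8):

After execution: cnt = 12
12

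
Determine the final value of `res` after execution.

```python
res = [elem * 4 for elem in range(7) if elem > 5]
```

Let's trace through this code step by step.

Initialize: res = [elem * 4 for elem in range(7) if elem > 5]

After execution: res = [24]
[24]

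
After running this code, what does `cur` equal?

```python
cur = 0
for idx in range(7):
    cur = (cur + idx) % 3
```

Let's trace through this code step by step.

Initialize: cur = 0
Entering loop: for idx in range(7):

After execution: cur = 0
0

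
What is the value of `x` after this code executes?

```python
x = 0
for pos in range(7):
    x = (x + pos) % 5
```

Let's trace through this code step by step.

Initialize: x = 0
Entering loop: for pos in range(7):

After execution: x = 1
1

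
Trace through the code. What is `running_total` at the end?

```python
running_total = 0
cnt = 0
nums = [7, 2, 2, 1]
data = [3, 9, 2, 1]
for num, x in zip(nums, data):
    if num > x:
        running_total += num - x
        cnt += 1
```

Let's trace through this code step by step.

Initialize: running_total = 0
Initialize: cnt = 0
Initialize: nums = [7, 2, 2, 1]
Initialize: data = [3, 9, 2, 1]
Entering loop: for num, x in zip(nums, data):

After execution: running_total = 4
4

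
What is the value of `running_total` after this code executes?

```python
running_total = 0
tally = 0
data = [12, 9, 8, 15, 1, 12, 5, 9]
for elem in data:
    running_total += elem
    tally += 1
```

Let's trace through this code step by step.

Initialize: running_total = 0
Initialize: tally = 0
Initialize: data = [12, 9, 8, 15, 1, 12, 5, 9]
Entering loop: for elem in data:

After execution: running_total = 71
71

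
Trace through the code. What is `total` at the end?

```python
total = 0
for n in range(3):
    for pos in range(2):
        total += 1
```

Let's trace through this code step by step.

Initialize: total = 0
Entering loop: for n in range(3):

After execution: total = 6
6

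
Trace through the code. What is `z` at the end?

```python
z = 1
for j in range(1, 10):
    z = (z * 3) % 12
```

Let's trace through this code step by step.

Initialize: z = 1
Entering loop: for j in range(1, 10):

After execution: z = 3
3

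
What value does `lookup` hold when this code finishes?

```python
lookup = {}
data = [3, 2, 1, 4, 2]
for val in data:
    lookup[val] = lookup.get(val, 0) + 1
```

Let's trace through this code step by step.

Initialize: lookup = {}
Initialize: data = [3, 2, 1, 4, 2]
Entering loop: for val in data:

After execution: lookup = {3: 1, 2: 2, 1: 1, 4: 1}
{3: 1, 2: 2, 1: 1, 4: 1}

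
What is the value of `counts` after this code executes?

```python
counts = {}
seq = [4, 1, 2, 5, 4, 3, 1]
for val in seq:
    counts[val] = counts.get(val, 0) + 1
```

Let's trace through this code step by step.

Initialize: counts = {}
Initialize: seq = [4, 1, 2, 5, 4, 3, 1]
Entering loop: for val in seq:

After execution: counts = {4: 2, 1: 2, 2: 1, 5: 1, 3: 1}
{4: 2, 1: 2, 2: 1, 5: 1, 3: 1}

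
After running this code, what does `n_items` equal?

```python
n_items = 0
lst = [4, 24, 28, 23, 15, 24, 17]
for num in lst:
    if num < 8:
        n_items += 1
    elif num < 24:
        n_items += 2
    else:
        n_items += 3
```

Let's trace through this code step by step.

Initialize: n_items = 0
Initialize: lst = [4, 24, 28, 23, 15, 24, 17]
Entering loop: for num in lst:

After execution: n_items = 16
16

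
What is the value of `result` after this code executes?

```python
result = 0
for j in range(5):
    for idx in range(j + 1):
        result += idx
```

Let's trace through this code step by step.

Initialize: result = 0
Entering loop: for j in range(5):

After execution: result = 20
20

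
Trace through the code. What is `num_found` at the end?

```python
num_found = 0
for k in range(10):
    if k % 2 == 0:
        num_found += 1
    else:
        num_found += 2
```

Let's trace through this code step by step.

Initialize: num_found = 0
Entering loop: for k in range(10):

After execution: num_found = 15
15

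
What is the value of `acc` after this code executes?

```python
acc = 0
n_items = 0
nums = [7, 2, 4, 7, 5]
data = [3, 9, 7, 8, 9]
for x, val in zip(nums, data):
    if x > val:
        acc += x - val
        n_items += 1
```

Let's trace through this code step by step.

Initialize: acc = 0
Initialize: n_items = 0
Initialize: nums = [7, 2, 4, 7, 5]
Initialize: data = [3, 9, 7, 8, 9]
Entering loop: for x, val in zip(nums, data):

After execution: acc = 4
4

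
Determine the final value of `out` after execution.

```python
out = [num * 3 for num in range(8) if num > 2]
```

Let's trace through this code step by step.

Initialize: out = [num * 3 for num in range(8) if num > 2]

After execution: out = [9, 12, 15, 18, 21]
[9, 12, 15, 18, 21]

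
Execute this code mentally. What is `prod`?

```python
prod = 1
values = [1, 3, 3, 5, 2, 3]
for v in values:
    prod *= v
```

Let's trace through this code step by step.

Initialize: prod = 1
Initialize: values = [1, 3, 3, 5, 2, 3]
Entering loop: for v in values:

After execution: prod = 270
270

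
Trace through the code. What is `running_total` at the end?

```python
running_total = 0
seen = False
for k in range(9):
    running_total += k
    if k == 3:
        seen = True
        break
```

Let's trace through this code step by step.

Initialize: running_total = 0
Initialize: seen = False
Entering loop: for k in range(9):

After execution: running_total = 6
6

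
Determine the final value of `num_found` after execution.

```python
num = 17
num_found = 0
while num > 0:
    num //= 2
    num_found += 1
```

Let's trace through this code step by step.

Initialize: num = 17
Initialize: num_found = 0
Entering loop: while num > 0:

After execution: num_found = 5
5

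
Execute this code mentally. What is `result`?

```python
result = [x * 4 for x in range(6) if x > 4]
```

Let's trace through this code step by step.

Initialize: result = [x * 4 for x in range(6) if x > 4]

After execution: result = [20]
[20]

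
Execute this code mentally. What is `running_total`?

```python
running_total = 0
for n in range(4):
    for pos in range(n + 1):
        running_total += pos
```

Let's trace through this code step by step.

Initialize: running_total = 0
Entering loop: for n in range(4):

After execution: running_total = 10
10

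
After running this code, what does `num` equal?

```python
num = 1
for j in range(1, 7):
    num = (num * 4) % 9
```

Let's trace through this code step by step.

Initialize: num = 1
Entering loop: for j in range(1, 7):

After execution: num = 1
1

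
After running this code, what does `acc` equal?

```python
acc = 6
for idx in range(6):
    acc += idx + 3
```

Let's trace through this code step by step.

Initialize: acc = 6
Entering loop: for idx in range(6):

After execution: acc = 39
39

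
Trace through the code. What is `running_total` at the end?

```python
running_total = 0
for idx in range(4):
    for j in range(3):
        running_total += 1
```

Let's trace through this code step by step.

Initialize: running_total = 0
Entering loop: for idx in range(4):

After execution: running_total = 12
12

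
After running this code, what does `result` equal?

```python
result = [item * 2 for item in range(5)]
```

Let's trace through this code step by step.

Initialize: result = [item * 2 for item in range(5)]

After execution: result = [0, 2, 4, 6, 8]
[0, 2, 4, 6, 8]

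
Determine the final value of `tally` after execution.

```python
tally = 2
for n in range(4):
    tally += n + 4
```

Let's trace through this code step by step.

Initialize: tally = 2
Entering loop: for n in range(4):

After execution: tally = 24
24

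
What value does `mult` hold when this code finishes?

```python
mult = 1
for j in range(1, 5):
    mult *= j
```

Let's trace through this code step by step.

Initialize: mult = 1
Entering loop: for j in range(1, 5):

After execution: mult = 24
24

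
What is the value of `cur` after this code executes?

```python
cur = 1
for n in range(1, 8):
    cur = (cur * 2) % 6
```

Let's trace through this code step by step.

Initialize: cur = 1
Entering loop: for n in range(1, 8):

After execution: cur = 2
2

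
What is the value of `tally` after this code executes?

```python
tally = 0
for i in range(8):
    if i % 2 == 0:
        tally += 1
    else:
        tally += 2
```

Let's trace through this code step by step.

Initialize: tally = 0
Entering loop: for i in range(8):

After execution: tally = 12
12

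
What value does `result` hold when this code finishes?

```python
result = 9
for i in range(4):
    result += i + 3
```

Let's trace through this code step by step.

Initialize: result = 9
Entering loop: for i in range(4):

After execution: result = 27
27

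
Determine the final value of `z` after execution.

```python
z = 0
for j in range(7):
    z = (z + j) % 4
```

Let's trace through this code step by step.

Initialize: z = 0
Entering loop: for j in range(7):

After execution: z = 1
1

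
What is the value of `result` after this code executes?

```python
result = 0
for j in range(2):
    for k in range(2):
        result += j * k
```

Let's trace through this code step by step.

Initialize: result = 0
Entering loop: for j in range(2):

After execution: result = 1
1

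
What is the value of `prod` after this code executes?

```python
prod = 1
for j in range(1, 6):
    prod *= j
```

Let's trace through this code step by step.

Initialize: prod = 1
Entering loop: for j in range(1, 6):

After execution: prod = 120
120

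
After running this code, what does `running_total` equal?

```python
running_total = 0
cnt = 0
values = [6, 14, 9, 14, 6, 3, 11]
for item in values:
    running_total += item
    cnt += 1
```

Let's trace through this code step by step.

Initialize: running_total = 0
Initialize: cnt = 0
Initialize: values = [6, 14, 9, 14, 6, 3, 11]
Entering loop: for item in values:

After execution: running_total = 63
63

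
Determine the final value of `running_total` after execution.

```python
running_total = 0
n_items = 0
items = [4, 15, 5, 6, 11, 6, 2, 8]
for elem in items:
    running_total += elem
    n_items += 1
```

Let's trace through this code step by step.

Initialize: running_total = 0
Initialize: n_items = 0
Initialize: items = [4, 15, 5, 6, 11, 6, 2, 8]
Entering loop: for elem in items:

After execution: running_total = 57
57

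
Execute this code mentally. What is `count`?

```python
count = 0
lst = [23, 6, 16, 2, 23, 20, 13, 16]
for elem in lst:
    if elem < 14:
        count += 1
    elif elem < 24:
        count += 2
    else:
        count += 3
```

Let's trace through this code step by step.

Initialize: count = 0
Initialize: lst = [23, 6, 16, 2, 23, 20, 13, 16]
Entering loop: for elem in lst:

After execution: count = 13
13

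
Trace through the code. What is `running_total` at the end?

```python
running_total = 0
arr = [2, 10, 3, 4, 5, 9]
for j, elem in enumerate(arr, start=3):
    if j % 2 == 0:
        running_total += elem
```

Let's trace through this code step by step.

Initialize: running_total = 0
Initialize: arr = [2, 10, 3, 4, 5, 9]
Entering loop: for j, elem in enumerate(arr, start=3):

After execution: running_total = 23
23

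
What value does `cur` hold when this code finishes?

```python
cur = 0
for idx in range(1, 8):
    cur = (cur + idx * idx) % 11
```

Let's trace through this code step by step.

Initialize: cur = 0
Entering loop: for idx in range(1, 8):

After execution: cur = 8
8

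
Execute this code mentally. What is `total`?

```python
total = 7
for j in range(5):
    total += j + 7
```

Let's trace through this code step by step.

Initialize: total = 7
Entering loop: for j in range(5):

After execution: total = 52
52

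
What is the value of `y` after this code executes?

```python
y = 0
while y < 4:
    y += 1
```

Let's trace through this code step by step.

Initialize: y = 0
Entering loop: while y < 4:

After execution: y = 4
4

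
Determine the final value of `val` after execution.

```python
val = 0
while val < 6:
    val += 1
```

Let's trace through this code step by step.

Initialize: val = 0
Entering loop: while val < 6:

After execution: val = 6
6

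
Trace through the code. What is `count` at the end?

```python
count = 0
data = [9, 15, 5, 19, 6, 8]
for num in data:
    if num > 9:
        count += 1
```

Let's trace through this code step by step.

Initialize: count = 0
Initialize: data = [9, 15, 5, 19, 6, 8]
Entering loop: for num in data:

After execution: count = 2
2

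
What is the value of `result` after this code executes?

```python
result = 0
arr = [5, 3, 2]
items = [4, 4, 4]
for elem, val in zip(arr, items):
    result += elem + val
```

Let's trace through this code step by step.

Initialize: result = 0
Initialize: arr = [5, 3, 2]
Initialize: items = [4, 4, 4]
Entering loop: for elem, val in zip(arr, items):

After execution: result = 22
22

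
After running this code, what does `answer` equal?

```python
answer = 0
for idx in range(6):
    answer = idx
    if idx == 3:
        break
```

Let's trace through this code step by step.

Initialize: answer = 0
Entering loop: for idx in range(6):

After execution: answer = 3
3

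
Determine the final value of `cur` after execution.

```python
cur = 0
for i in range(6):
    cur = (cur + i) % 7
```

Let's trace through this code step by step.

Initialize: cur = 0
Entering loop: for i in range(6):

After execution: cur = 1
1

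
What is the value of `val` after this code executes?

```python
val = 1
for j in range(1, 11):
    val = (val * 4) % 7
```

Let's trace through this code step by step.

Initialize: val = 1
Entering loop: for j in range(1, 11):

After execution: val = 4
4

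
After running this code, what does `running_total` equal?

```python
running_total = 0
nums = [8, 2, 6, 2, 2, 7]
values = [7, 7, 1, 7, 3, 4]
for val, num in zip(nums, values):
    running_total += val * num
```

Let's trace through this code step by step.

Initialize: running_total = 0
Initialize: nums = [8, 2, 6, 2, 2, 7]
Initialize: values = [7, 7, 1, 7, 3, 4]
Entering loop: for val, num in zip(nums, values):

After execution: running_total = 124
124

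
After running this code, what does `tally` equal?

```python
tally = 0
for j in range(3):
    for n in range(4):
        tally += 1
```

Let's trace through this code step by step.

Initialize: tally = 0
Entering loop: for j in range(3):

After execution: tally = 12
12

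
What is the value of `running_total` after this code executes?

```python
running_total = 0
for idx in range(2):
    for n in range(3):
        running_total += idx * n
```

Let's trace through this code step by step.

Initialize: running_total = 0
Entering loop: for idx in range(2):

After execution: running_total = 3
3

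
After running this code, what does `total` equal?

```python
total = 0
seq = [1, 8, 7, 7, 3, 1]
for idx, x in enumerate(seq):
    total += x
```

Let's trace through this code step by step.

Initialize: total = 0
Initialize: seq = [1, 8, 7, 7, 3, 1]
Entering loop: for idx, x in enumerate(seq):

After execution: total = 27
27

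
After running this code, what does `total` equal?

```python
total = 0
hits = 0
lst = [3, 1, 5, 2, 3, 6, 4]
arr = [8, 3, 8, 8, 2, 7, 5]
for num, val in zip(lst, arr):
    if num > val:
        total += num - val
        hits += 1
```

Let's trace through this code step by step.

Initialize: total = 0
Initialize: hits = 0
Initialize: lst = [3, 1, 5, 2, 3, 6, 4]
Initialize: arr = [8, 3, 8, 8, 2, 7, 5]
Entering loop: for num, val in zip(lst, arr):

After execution: total = 1
1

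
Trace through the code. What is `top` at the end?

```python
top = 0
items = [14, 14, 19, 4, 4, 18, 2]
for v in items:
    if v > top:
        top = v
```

Let's trace through this code step by step.

Initialize: top = 0
Initialize: items = [14, 14, 19, 4, 4, 18, 2]
Entering loop: for v in items:

After execution: top = 19
19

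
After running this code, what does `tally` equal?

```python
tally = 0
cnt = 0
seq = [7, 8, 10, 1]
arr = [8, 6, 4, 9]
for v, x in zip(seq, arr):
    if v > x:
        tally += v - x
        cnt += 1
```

Let's trace through this code step by step.

Initialize: tally = 0
Initialize: cnt = 0
Initialize: seq = [7, 8, 10, 1]
Initialize: arr = [8, 6, 4, 9]
Entering loop: for v, x in zip(seq, arr):

After execution: tally = 8
8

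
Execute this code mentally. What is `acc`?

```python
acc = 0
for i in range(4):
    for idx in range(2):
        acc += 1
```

Let's trace through this code step by step.

Initialize: acc = 0
Entering loop: for i in range(4):

After execution: acc = 8
8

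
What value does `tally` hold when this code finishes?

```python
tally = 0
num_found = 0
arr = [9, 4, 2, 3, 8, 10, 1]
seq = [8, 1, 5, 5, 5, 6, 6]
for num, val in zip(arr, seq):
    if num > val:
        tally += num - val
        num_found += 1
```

Let's trace through this code step by step.

Initialize: tally = 0
Initialize: num_found = 0
Initialize: arr = [9, 4, 2, 3, 8, 10, 1]
Initialize: seq = [8, 1, 5, 5, 5, 6, 6]
Entering loop: for num, val in zip(arr, seq):

After execution: tally = 11
11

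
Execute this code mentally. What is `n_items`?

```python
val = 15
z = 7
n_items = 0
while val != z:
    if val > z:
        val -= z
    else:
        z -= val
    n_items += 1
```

Let's trace through this code step by step.

Initialize: val = 15
Initialize: z = 7
Initialize: n_items = 0
Entering loop: while val != z:

After execution: n_items = 8
8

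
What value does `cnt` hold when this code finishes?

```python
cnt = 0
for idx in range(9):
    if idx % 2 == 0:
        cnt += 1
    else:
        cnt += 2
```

Let's trace through this code step by step.

Initialize: cnt = 0
Entering loop: for idx in range(9):

After execution: cnt = 13
13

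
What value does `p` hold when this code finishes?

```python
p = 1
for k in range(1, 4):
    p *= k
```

Let's trace through this code step by step.

Initialize: p = 1
Entering loop: for k in range(1, 4):

After execution: p = 6
6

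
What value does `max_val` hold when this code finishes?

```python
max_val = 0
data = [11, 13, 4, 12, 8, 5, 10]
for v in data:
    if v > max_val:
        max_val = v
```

Let's trace through this code step by step.

Initialize: max_val = 0
Initialize: data = [11, 13, 4, 12, 8, 5, 10]
Entering loop: for v in data:

After execution: max_val = 13
13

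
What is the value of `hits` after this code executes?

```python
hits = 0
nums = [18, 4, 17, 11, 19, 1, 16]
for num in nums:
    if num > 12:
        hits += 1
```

Let's trace through this code step by step.

Initialize: hits = 0
Initialize: nums = [18, 4, 17, 11, 19, 1, 16]
Entering loop: for num in nums:

After execution: hits = 4
4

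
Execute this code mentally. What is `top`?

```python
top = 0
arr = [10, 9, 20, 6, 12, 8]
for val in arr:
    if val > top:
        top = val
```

Let's trace through this code step by step.

Initialize: top = 0
Initialize: arr = [10, 9, 20, 6, 12, 8]
Entering loop: for val in arr:

After execution: top = 20
20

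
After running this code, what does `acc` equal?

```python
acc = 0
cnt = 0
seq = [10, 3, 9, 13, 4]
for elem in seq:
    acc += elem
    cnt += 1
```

Let's trace through this code step by step.

Initialize: acc = 0
Initialize: cnt = 0
Initialize: seq = [10, 3, 9, 13, 4]
Entering loop: for elem in seq:

After execution: acc = 39
39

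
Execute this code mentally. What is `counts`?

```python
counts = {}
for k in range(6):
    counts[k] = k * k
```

Let's trace through this code step by step.

Initialize: counts = {}
Entering loop: for k in range(6):

After execution: counts = {0: 0, 1: 1, 2: 4, 3: 9, 4: 16, 5: 25}
{0: 0, 1: 1, 2: 4, 3: 9, 4: 16, 5: 25}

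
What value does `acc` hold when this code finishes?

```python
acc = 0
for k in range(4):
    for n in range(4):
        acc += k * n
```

Let's trace through this code step by step.

Initialize: acc = 0
Entering loop: for k in range(4):

After execution: acc = 36
36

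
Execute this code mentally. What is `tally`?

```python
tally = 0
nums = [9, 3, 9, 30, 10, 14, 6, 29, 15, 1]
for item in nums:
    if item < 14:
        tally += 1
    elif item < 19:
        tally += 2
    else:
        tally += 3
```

Let's trace through this code step by step.

Initialize: tally = 0
Initialize: nums = [9, 3, 9, 30, 10, 14, 6, 29, 15, 1]
Entering loop: for item in nums:

After execution: tally = 16
16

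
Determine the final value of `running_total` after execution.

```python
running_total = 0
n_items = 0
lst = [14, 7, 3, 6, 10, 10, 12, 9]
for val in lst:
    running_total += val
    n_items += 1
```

Let's trace through this code step by step.

Initialize: running_total = 0
Initialize: n_items = 0
Initialize: lst = [14, 7, 3, 6, 10, 10, 12, 9]
Entering loop: for val in lst:

After execution: running_total = 71
71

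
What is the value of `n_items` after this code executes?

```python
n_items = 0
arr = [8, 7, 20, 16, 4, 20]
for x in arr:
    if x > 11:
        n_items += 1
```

Let's trace through this code step by step.

Initialize: n_items = 0
Initialize: arr = [8, 7, 20, 16, 4, 20]
Entering loop: for x in arr:

After execution: n_items = 3
3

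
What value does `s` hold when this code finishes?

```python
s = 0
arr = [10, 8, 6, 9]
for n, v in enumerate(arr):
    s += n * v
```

Let's trace through this code step by step.

Initialize: s = 0
Initialize: arr = [10, 8, 6, 9]
Entering loop: for n, v in enumerate(arr):

After execution: s = 47
47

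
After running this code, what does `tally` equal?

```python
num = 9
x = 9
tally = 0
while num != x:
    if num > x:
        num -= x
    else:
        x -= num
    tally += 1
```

Let's trace through this code step by step.

Initialize: num = 9
Initialize: x = 9
Initialize: tally = 0
Entering loop: while num != x:

After execution: tally = 0
0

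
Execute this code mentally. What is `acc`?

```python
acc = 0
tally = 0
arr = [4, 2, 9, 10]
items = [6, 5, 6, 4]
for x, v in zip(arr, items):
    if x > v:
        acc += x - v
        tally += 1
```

Let's trace through this code step by step.

Initialize: acc = 0
Initialize: tally = 0
Initialize: arr = [4, 2, 9, 10]
Initialize: items = [6, 5, 6, 4]
Entering loop: for x, v in zip(arr, items):

After execution: acc = 9
9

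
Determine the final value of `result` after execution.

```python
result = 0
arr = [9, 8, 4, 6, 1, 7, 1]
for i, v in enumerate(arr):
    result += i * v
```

Let's trace through this code step by step.

Initialize: result = 0
Initialize: arr = [9, 8, 4, 6, 1, 7, 1]
Entering loop: for i, v in enumerate(arr):

After execution: result = 79
79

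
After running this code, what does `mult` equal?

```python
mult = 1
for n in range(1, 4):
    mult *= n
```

Let's trace through this code step by step.

Initialize: mult = 1
Entering loop: for n in range(1, 4):

After execution: mult = 6
6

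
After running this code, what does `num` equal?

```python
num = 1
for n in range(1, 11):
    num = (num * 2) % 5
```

Let's trace through this code step by step.

Initialize: num = 1
Entering loop: for n in range(1, 11):

After execution: num = 4
4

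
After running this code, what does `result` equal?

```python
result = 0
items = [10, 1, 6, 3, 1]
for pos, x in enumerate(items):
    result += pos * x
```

Let's trace through this code step by step.

Initialize: result = 0
Initialize: items = [10, 1, 6, 3, 1]
Entering loop: for pos, x in enumerate(items):

After execution: result = 26
26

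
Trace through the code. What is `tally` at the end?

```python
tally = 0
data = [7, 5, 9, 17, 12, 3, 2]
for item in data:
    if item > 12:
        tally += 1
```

Let's trace through this code step by step.

Initialize: tally = 0
Initialize: data = [7, 5, 9, 17, 12, 3, 2]
Entering loop: for item in data:

After execution: tally = 1
1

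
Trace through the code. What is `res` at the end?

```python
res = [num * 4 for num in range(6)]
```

Let's trace through this code step by step.

Initialize: res = [num * 4 for num in range(6)]

After execution: res = [0, 4, 8, 12, 16, 20]
[0, 4, 8, 12, 16, 20]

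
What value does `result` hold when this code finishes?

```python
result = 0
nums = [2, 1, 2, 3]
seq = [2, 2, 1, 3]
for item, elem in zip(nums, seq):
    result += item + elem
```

Let's trace through this code step by step.

Initialize: result = 0
Initialize: nums = [2, 1, 2, 3]
Initialize: seq = [2, 2, 1, 3]
Entering loop: for item, elem in zip(nums, seq):

After execution: result = 16
16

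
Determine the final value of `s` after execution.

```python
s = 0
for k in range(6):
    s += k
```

Let's trace through this code step by step.

Initialize: s = 0
Entering loop: for k in range(6):

After execution: s = 15
15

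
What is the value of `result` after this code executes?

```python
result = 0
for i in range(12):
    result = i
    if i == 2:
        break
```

Let's trace through this code step by step.

Initialize: result = 0
Entering loop: for i in range(12):

After execution: result = 2
2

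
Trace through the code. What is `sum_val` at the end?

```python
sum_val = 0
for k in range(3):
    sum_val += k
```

Let's trace through this code step by step.

Initialize: sum_val = 0
Entering loop: for k in range(3):

After execution: sum_val = 3
3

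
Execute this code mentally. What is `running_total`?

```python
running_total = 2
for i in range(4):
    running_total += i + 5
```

Let's trace through this code step by step.

Initialize: running_total = 2
Entering loop: for i in range(4):

After execution: running_total = 28
28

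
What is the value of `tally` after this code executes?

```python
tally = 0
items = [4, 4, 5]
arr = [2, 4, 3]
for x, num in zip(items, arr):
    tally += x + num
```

Let's trace through this code step by step.

Initialize: tally = 0
Initialize: items = [4, 4, 5]
Initialize: arr = [2, 4, 3]
Entering loop: for x, num in zip(items, arr):

After execution: tally = 22
22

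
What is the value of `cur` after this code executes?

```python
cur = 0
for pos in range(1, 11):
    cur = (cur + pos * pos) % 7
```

Let's trace through this code step by step.

Initialize: cur = 0
Entering loop: for pos in range(1, 11):

After execution: cur = 0
0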